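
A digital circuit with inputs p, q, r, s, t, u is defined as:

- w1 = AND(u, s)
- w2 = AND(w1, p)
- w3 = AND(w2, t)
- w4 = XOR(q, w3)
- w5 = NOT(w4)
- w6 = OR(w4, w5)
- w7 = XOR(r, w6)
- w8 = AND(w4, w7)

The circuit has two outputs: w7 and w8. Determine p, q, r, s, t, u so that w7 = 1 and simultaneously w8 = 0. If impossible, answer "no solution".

Check with p=0 q=0 r=0 s=0 t=0 u=0:
w1 = AND(u, s) = AND(0, 0) = 0
w2 = AND(w1, p) = AND(0, 0) = 0
w3 = AND(w2, t) = AND(0, 0) = 0
w4 = XOR(q, w3) = XOR(0, 0) = 0
w5 = NOT(w4) = NOT 0 = 1
w6 = OR(w4, w5) = OR(0, 1) = 1
w7 = XOR(r, w6) = XOR(0, 1) = 1
w8 = AND(w4, w7) = AND(0, 1) = 0
So w7 = 1 and w8 = 0.

p=0 q=0 r=0 s=0 t=0 u=0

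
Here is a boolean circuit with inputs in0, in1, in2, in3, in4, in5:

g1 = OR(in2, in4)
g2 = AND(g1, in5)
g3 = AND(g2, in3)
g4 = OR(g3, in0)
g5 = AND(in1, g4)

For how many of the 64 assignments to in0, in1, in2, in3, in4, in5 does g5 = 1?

g5 = AND(in1, g4) must be 1, so both in1 = 1 and g4 = 1.
g4 = OR(g3, in0) must be 1, so at least one of g3, in0 is 1.
Enumerating the 64 input combinations, 19 give g5 = 1 and 45 give g5 = 0.

19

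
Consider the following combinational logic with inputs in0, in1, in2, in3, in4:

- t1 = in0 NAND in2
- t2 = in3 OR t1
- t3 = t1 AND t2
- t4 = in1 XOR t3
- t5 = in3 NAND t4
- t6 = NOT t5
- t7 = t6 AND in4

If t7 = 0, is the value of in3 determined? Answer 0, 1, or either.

either

Both values of in3 occur among assignments with t7 = 0:
  in3=0: in0=0, in1=0, in2=0, in3=0, in4=0
  in3=1: in0=0, in1=0, in2=0, in3=1, in4=0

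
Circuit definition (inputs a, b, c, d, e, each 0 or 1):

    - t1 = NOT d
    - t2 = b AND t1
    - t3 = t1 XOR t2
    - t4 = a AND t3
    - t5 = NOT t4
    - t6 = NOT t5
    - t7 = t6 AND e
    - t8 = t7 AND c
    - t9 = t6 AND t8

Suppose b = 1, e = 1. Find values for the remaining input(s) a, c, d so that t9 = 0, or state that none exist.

a=1 c=1 d=0

t9 = t6 AND t8 must be 0, so at least one of t6, t8 is 0.
Check with b = 1, e = 1 and a=1, c=1, d=0:
t1 = NOT d = NOT 0 = 1
t2 = b AND t1 = 1 AND 1 = 1
t3 = t1 XOR t2 = 1 XOR 1 = 0
t4 = a AND t3 = 1 AND 0 = 0
t5 = NOT t4 = NOT 0 = 1
t6 = NOT t5 = NOT 1 = 0
t7 = t6 AND e = 0 AND 1 = 0
t8 = t7 AND c = 0 AND 1 = 0
t9 = t6 AND t8 = 0 AND 0 = 0
So t9 = 0.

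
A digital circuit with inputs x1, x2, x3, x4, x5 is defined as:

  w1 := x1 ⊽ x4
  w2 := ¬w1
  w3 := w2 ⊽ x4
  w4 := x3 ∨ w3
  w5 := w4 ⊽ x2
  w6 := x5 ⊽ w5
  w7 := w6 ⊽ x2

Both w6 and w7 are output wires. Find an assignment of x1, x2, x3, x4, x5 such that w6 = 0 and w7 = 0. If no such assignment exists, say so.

Check with x1=0, x2=1, x3=1, x4=0, x5=1:
w1 = x1 ⊽ x4 = 0 ⊽ 0 = 1
w2 = ¬w1 = ¬1 = 0
w3 = w2 ⊽ x4 = 0 ⊽ 0 = 1
w4 = x3 ∨ w3 = 1 ∨ 1 = 1
w5 = w4 ⊽ x2 = 1 ⊽ 1 = 0
w6 = x5 ⊽ w5 = 1 ⊽ 0 = 0
w7 = w6 ⊽ x2 = 0 ⊽ 1 = 0
So w6 = 0 and w7 = 0.

x1=0, x2=1, x3=1, x4=0, x5=1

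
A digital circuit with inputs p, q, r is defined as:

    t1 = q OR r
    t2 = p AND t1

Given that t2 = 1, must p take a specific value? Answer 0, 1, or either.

1

t2 = p AND t1 must be 1, so both p = 1 and t1 = 1.
t1 = q OR r must be 1, so at least one of q, r is 1.
Every assignment with t2 = 1 has p = 1; there are 3 such assignment(s).
  p=1, q=0, r=1
  p=1, q=1, r=0
  p=1, q=1, r=1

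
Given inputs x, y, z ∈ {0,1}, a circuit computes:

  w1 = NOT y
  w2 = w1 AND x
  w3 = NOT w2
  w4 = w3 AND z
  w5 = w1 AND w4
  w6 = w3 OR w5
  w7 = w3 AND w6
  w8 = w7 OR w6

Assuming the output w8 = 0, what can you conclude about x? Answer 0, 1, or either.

w8 = w7 OR w6 must be 0, so both w7 = 0 and w6 = 0.
w7 = w3 AND w6 must be 0, so at least one of w3, w6 is 0.
Every assignment with w8 = 0 has x = 1; there are 2 such assignment(s).
  x=1, y=0, z=0
  x=1, y=0, z=1

1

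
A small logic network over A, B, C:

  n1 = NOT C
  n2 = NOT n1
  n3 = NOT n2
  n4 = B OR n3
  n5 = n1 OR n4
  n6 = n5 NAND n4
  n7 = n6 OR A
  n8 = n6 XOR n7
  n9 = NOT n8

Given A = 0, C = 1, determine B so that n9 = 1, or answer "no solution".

B=0

n9 = NOT n8 must be 1, so n8 = 0.
Check with A = 0, C = 1 and B=0:
n1 = NOT C = NOT 1 = 0
n2 = NOT n1 = NOT 0 = 1
n3 = NOT n2 = NOT 1 = 0
n4 = B OR n3 = 0 OR 0 = 0
n5 = n1 OR n4 = 0 OR 0 = 0
n6 = n5 NAND n4 = 0 NAND 0 = 1
n7 = n6 OR A = 1 OR 0 = 1
n8 = n6 XOR n7 = 1 XOR 1 = 0
n9 = NOT n8 = NOT 0 = 1
So n9 = 1.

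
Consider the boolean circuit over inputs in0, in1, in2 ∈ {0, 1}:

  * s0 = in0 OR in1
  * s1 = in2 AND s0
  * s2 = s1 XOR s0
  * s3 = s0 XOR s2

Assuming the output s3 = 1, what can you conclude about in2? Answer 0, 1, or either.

s3 = s0 XOR s2 must be 1, so s0 and s2 differ.
Every assignment with s3 = 1 has in2 = 1; there are 3 such assignment(s).
  in0=0, in1=1, in2=1
  in0=1, in1=0, in2=1
  in0=1, in1=1, in2=1

1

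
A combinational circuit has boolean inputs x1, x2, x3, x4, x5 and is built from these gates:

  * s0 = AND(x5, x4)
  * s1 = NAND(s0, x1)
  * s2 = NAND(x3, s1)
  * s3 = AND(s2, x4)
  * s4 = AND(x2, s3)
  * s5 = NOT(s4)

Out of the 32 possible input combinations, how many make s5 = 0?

s5 = NOT(s4) must be 0, so s4 = 1.
Enumerating the 32 input combinations, 5 give s5 = 0 and 27 give s5 = 1.

5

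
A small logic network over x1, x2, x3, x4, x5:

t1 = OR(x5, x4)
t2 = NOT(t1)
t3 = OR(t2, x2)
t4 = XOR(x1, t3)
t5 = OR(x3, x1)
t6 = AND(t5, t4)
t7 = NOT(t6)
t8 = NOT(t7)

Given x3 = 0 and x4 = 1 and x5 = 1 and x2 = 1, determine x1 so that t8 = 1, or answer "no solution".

With x3 = 0 and x4 = 1 and x5 = 1 and x2 = 1 fixed, none of the 2 settings of x1 give t8 = 1.
For example, with x1=1:
t1 = OR(x5, x4) = OR(1, 1) = 1
t2 = NOT(t1) = NOT 1 = 0
t3 = OR(t2, x2) = OR(0, 1) = 1
t4 = XOR(x1, t3) = XOR(1, 1) = 0
t5 = OR(x3, x1) = OR(0, 1) = 1
t6 = AND(t5, t4) = AND(1, 0) = 0
t7 = NOT(t6) = NOT 0 = 1
t8 = NOT(t7) = NOT 1 = 0
giving t8 = 0 ≠ 1.

no solution exists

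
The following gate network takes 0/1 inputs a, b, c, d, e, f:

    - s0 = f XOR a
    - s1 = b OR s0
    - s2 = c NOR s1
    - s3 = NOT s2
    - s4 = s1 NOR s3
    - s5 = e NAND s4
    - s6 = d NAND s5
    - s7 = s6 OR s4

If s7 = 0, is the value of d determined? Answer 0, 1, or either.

s7 = s6 OR s4 must be 0, so both s6 = 0 and s4 = 0.
s6 = d NAND s5 must be 0, so both d = 1 and s5 = 1.
Every assignment with s7 = 0 has d = 1; there are 28 such assignment(s).

1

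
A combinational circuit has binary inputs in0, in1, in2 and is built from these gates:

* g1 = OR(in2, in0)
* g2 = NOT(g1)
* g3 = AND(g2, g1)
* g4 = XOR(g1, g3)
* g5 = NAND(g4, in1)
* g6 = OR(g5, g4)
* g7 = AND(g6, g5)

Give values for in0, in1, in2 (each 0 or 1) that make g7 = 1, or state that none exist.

Check with in0=1, in1=0, in2=0:
g1 = OR(in2, in0) = OR(0, 1) = 1
g2 = NOT(g1) = NOT 1 = 0
g3 = AND(g2, g1) = AND(0, 1) = 0
g4 = XOR(g1, g3) = XOR(1, 0) = 1
g5 = NAND(g4, in1) = NAND(1, 0) = 1
g6 = OR(g5, g4) = OR(1, 1) = 1
g7 = AND(g6, g5) = AND(1, 1) = 1
So g7 = 1 as required.

in0=1, in1=0, in2=0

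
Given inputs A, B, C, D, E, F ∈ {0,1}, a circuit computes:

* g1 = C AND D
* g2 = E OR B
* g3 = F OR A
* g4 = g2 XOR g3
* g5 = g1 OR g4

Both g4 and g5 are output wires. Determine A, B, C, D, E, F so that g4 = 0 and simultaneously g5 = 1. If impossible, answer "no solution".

Check with A=1, B=1, C=1, D=1, E=1, F=1:
g1 = C AND D = 1 AND 1 = 1
g2 = E OR B = 1 OR 1 = 1
g3 = F OR A = 1 OR 1 = 1
g4 = g2 XOR g3 = 1 XOR 1 = 0
g5 = g1 OR g4 = 1 OR 0 = 1
So g4 = 0 and g5 = 1.

A=1, B=1, C=1, D=1, E=1, F=1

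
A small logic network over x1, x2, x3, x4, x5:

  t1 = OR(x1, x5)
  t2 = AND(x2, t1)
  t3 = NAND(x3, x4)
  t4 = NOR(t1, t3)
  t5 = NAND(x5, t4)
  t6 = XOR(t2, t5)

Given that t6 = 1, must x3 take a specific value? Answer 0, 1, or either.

Both values of x3 occur among assignments with t6 = 1:
  x3=0: x1=0, x2=0, x3=0, x4=0, x5=0
  x3=1: x1=0, x2=0, x3=1, x4=0, x5=0

either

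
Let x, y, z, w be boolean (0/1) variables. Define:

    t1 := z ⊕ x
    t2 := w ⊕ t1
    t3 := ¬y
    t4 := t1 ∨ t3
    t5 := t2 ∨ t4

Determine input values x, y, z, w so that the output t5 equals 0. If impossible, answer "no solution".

Check with x=0 y=1 z=0 w=0:
t1 = z ⊕ x = 0 ⊕ 0 = 0
t2 = w ⊕ t1 = 0 ⊕ 0 = 0
t3 = ¬y = ¬1 = 0
t4 = t1 ∨ t3 = 0 ∨ 0 = 0
t5 = t2 ∨ t4 = 0 ∨ 0 = 0
So t5 = 0 as required.

x=0 y=1 z=0 w=0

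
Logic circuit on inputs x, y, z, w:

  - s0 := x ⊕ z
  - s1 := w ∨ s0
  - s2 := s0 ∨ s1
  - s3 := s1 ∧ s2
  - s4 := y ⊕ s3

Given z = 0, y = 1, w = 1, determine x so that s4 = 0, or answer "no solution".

Check with z = 0, y = 1, w = 1 and x=1:
s0 = x ⊕ z = 1 ⊕ 0 = 1
s1 = w ∨ s0 = 1 ∨ 1 = 1
s2 = s0 ∨ s1 = 1 ∨ 1 = 1
s3 = s1 ∧ s2 = 1 ∧ 1 = 1
s4 = y ⊕ s3 = 1 ⊕ 1 = 0
So s4 = 0.

x=1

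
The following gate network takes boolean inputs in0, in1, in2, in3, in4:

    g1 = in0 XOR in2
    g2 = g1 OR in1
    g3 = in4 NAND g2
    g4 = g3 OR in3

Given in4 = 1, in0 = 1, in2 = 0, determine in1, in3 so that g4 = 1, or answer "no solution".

in1=1, in3=1

Check with in4 = 1, in0 = 1, in2 = 0 and in1=1, in3=1:
g1 = in0 XOR in2 = 1 XOR 0 = 1
g2 = g1 OR in1 = 1 OR 1 = 1
g3 = in4 NAND g2 = 1 NAND 1 = 0
g4 = g3 OR in3 = 0 OR 1 = 1
So g4 = 1.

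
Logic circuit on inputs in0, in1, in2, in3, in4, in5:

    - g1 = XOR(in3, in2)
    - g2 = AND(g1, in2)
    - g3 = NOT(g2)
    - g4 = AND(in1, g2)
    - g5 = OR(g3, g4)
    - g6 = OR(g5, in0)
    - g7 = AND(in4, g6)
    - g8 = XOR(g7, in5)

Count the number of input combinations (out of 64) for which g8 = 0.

32

g8 = XOR(g7, in5) must be 0, so g7 and in5 are equal.
Enumerating the 64 input combinations, 32 give g8 = 0 and 32 give g8 = 1.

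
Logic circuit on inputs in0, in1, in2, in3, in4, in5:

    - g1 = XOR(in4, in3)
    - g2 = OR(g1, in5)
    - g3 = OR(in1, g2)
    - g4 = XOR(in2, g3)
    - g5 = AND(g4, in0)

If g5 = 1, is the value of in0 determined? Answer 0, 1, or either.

g5 = AND(g4, in0) must be 1, so both g4 = 1 and in0 = 1.
g4 = XOR(in2, g3) must be 1, so in2 and g3 differ.
Every assignment with g5 = 1 has in0 = 1; there are 16 such assignment(s).

1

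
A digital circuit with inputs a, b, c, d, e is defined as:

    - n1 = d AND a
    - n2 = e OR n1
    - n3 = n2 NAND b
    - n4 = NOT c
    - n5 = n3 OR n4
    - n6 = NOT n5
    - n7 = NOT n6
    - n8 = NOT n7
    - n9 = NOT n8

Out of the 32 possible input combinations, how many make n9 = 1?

n9 = NOT n8 must be 1, so n8 = 0.
n8 = NOT n7 must be 0, so n7 = 1.
Enumerating the 32 input combinations, 27 give n9 = 1 and 5 give n9 = 0.

27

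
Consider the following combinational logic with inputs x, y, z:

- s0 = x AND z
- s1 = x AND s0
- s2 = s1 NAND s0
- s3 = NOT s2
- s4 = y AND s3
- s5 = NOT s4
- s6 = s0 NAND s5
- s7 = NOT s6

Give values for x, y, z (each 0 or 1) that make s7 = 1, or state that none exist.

s7 = NOT s6 must be 1, so s6 = 0.
s6 = s0 NAND s5 must be 0, so both s0 = 1 and s5 = 1.
Check with x=1, y=0, z=1:
s0 = x AND z = 1 AND 1 = 1
s1 = x AND s0 = 1 AND 1 = 1
s2 = s1 NAND s0 = 1 NAND 1 = 0
s3 = NOT s2 = NOT 0 = 1
s4 = y AND s3 = 0 AND 1 = 0
s5 = NOT s4 = NOT 0 = 1
s6 = s0 NAND s5 = 1 NAND 1 = 0
s7 = NOT s6 = NOT 0 = 1
So s7 = 1 as required.

x=1, y=0, z=1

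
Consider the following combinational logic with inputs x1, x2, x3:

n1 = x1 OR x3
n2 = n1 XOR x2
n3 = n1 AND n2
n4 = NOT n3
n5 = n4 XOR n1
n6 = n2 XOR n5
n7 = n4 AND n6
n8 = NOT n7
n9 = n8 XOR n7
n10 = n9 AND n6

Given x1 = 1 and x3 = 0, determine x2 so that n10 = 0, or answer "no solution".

n10 = n9 AND n6 must be 0, so at least one of n9, n6 is 0.
Check with x1 = 1 and x3 = 0 and x2=1:
n1 = x1 OR x3 = 1 OR 0 = 1
n2 = n1 XOR x2 = 1 XOR 1 = 0
n3 = n1 AND n2 = 1 AND 0 = 0
n4 = NOT n3 = NOT 0 = 1
n5 = n4 XOR n1 = 1 XOR 1 = 0
n6 = n2 XOR n5 = 0 XOR 0 = 0
n7 = n4 AND n6 = 1 AND 0 = 0
n8 = NOT n7 = NOT 0 = 1
n9 = n8 XOR n7 = 1 XOR 0 = 1
n10 = n9 AND n6 = 1 AND 0 = 0
So n10 = 0.

x2=1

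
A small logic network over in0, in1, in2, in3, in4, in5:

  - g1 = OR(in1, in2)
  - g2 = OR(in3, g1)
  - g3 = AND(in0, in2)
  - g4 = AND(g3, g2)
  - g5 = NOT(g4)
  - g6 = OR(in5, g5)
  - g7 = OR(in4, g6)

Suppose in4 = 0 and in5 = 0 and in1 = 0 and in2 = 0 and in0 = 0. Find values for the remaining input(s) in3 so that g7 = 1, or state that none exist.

Check with in4 = 0 and in5 = 0 and in1 = 0 and in2 = 0 and in0 = 0 and in3=0:
g1 = OR(in1, in2) = OR(0, 0) = 0
g2 = OR(in3, g1) = OR(0, 0) = 0
g3 = AND(in0, in2) = AND(0, 0) = 0
g4 = AND(g3, g2) = AND(0, 0) = 0
g5 = NOT(g4) = NOT 0 = 1
g6 = OR(in5, g5) = OR(0, 1) = 1
g7 = OR(in4, g6) = OR(0, 1) = 1
So g7 = 1.

in3=0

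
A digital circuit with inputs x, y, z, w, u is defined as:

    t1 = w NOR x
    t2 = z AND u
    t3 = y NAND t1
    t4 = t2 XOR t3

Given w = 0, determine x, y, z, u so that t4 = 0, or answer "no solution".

x=0, y=1, z=0, u=0

t4 = t2 XOR t3 must be 0, so t2 and t3 are equal.
Check with w = 0 and x=0, y=1, z=0, u=0:
t1 = w NOR x = 0 NOR 0 = 1
t2 = z AND u = 0 AND 0 = 0
t3 = y NAND t1 = 1 NAND 1 = 0
t4 = t2 XOR t3 = 0 XOR 0 = 0
So t4 = 0.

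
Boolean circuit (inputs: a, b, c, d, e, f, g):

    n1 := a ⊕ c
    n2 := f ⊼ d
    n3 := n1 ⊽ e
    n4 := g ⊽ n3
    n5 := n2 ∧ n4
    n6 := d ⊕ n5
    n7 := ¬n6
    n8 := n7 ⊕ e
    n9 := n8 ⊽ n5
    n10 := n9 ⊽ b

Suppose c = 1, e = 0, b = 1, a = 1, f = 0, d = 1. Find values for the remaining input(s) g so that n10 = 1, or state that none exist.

no solution exists

With c = 1, e = 0, b = 1, a = 1, f = 0, d = 1 fixed, none of the 2 settings of g give n10 = 1.
For example, with g=1:
n1 = a ⊕ c = 1 ⊕ 1 = 0
n2 = f ⊼ d = 0 ⊼ 1 = 1
n3 = n1 ⊽ e = 0 ⊽ 0 = 1
n4 = g ⊽ n3 = 1 ⊽ 1 = 0
n5 = n2 ∧ n4 = 1 ∧ 0 = 0
n6 = d ⊕ n5 = 1 ⊕ 0 = 1
n7 = ¬n6 = ¬1 = 0
n8 = n7 ⊕ e = 0 ⊕ 0 = 0
n9 = n8 ⊽ n5 = 0 ⊽ 0 = 1
n10 = n9 ⊽ b = 1 ⊽ 1 = 0
giving n10 = 0 ≠ 1.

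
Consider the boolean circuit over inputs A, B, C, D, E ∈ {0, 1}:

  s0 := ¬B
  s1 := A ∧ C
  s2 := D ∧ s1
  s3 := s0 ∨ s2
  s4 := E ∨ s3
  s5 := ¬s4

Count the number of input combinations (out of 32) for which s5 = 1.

7

s5 = ¬s4 must be 1, so s4 = 0.
Enumerating the 32 input combinations, 7 give s5 = 1 and 25 give s5 = 0.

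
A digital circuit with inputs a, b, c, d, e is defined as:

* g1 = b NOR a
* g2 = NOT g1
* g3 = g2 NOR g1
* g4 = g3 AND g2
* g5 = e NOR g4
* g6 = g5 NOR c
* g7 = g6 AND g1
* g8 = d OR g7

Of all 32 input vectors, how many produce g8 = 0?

g8 = d OR g7 must be 0, so both d = 0 and g7 = 0.
g7 = g6 AND g1 must be 0, so at least one of g6, g1 is 0.
Enumerating the 32 input combinations, 15 give g8 = 0 and 17 give g8 = 1.

15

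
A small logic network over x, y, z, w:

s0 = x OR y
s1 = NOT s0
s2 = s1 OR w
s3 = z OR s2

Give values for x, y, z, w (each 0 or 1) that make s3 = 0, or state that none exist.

x=1, y=0, z=0, w=0

s3 = z OR s2 must be 0, so both z = 0 and s2 = 0.
s2 = s1 OR w must be 0, so both s1 = 0 and w = 0.
s1 = NOT s0 must be 0, so s0 = 1.
Check with x=1, y=0, z=0, w=0:
s0 = x OR y = 1 OR 0 = 1
s1 = NOT s0 = NOT 1 = 0
s2 = s1 OR w = 0 OR 0 = 0
s3 = z OR s2 = 0 OR 0 = 0
So s3 = 0 as required.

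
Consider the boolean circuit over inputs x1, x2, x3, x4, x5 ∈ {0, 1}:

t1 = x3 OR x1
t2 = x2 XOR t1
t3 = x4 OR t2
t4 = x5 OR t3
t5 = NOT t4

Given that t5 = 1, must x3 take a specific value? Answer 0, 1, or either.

either

Both values of x3 occur among assignments with t5 = 1:
  x3=0: x1=0, x2=0, x3=0, x4=0, x5=0
  x3=1: x1=0, x2=1, x3=1, x4=0, x5=0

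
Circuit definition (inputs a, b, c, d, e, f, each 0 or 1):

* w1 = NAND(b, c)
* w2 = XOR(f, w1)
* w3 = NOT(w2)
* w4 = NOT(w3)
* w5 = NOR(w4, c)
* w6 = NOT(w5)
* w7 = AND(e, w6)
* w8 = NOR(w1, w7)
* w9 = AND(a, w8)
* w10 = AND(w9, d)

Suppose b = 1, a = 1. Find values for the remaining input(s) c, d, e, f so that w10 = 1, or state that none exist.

c=1 d=1 e=0 f=0

w10 = AND(w9, d) must be 1, so both w9 = 1 and d = 1.
Check with b = 1, a = 1 and c=1, d=1, e=0, f=0:
w1 = NAND(b, c) = NAND(1, 1) = 0
w2 = XOR(f, w1) = XOR(0, 0) = 0
w3 = NOT(w2) = NOT 0 = 1
w4 = NOT(w3) = NOT 1 = 0
w5 = NOR(w4, c) = NOR(0, 1) = 0
w6 = NOT(w5) = NOT 0 = 1
w7 = AND(e, w6) = AND(0, 1) = 0
w8 = NOR(w1, w7) = NOR(0, 0) = 1
w9 = AND(a, w8) = AND(1, 1) = 1
w10 = AND(w9, d) = AND(1, 1) = 1
So w10 = 1.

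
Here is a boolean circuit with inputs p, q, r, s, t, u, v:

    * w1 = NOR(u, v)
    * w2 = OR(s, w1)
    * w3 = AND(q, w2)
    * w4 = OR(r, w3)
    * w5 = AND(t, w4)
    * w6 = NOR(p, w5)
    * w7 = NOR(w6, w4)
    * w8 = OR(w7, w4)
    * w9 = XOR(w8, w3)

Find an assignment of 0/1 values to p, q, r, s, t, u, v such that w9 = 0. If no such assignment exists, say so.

p=1, q=1, r=1, s=1, t=0, u=0, v=1

w9 = XOR(w8, w3) must be 0, so w8 and w3 are equal.
Check with p=1, q=1, r=1, s=1, t=0, u=0, v=1:
w1 = NOR(u, v) = NOR(0, 1) = 0
w2 = OR(s, w1) = OR(1, 0) = 1
w3 = AND(q, w2) = AND(1, 1) = 1
w4 = OR(r, w3) = OR(1, 1) = 1
w5 = AND(t, w4) = AND(0, 1) = 0
w6 = NOR(p, w5) = NOR(1, 0) = 0
w7 = NOR(w6, w4) = NOR(0, 1) = 0
w8 = OR(w7, w4) = OR(0, 1) = 1
w9 = XOR(w8, w3) = XOR(1, 1) = 0
So w9 = 0 as required.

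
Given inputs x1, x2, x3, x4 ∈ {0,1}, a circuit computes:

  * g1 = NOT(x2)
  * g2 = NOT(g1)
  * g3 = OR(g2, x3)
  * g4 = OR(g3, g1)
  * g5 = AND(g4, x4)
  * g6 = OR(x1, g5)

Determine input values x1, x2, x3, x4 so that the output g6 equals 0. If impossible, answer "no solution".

g6 = OR(x1, g5) must be 0, so both x1 = 0 and g5 = 0.
Check with x1=0 x2=1 x3=1 x4=0:
g1 = NOT(x2) = NOT 1 = 0
g2 = NOT(g1) = NOT 0 = 1
g3 = OR(g2, x3) = OR(1, 1) = 1
g4 = OR(g3, g1) = OR(1, 0) = 1
g5 = AND(g4, x4) = AND(1, 0) = 0
g6 = OR(x1, g5) = OR(0, 0) = 0
So g6 = 0 as required.

x1=0 x2=1 x3=1 x4=0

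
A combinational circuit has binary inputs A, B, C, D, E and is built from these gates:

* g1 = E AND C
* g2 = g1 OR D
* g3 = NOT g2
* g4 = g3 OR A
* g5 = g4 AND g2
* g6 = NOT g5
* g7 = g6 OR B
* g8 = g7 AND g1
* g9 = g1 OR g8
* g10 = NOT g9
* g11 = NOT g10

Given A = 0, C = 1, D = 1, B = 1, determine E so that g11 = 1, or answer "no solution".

E=1

Check with A = 0, C = 1, D = 1, B = 1 and E=1:
g1 = E AND C = 1 AND 1 = 1
g2 = g1 OR D = 1 OR 1 = 1
g3 = NOT g2 = NOT 1 = 0
g4 = g3 OR A = 0 OR 0 = 0
g5 = g4 AND g2 = 0 AND 1 = 0
g6 = NOT g5 = NOT 0 = 1
g7 = g6 OR B = 1 OR 1 = 1
g8 = g7 AND g1 = 1 AND 1 = 1
g9 = g1 OR g8 = 1 OR 1 = 1
g10 = NOT g9 = NOT 1 = 0
g11 = NOT g10 = NOT 0 = 1
So g11 = 1.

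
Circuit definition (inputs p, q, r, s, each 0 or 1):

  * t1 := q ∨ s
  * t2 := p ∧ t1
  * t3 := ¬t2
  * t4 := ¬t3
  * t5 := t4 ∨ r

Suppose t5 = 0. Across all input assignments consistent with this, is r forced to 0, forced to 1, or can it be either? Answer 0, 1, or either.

0

t5 = t4 ∨ r must be 0, so both t4 = 0 and r = 0.
t4 = ¬t3 must be 0, so t3 = 1.
Every assignment with t5 = 0 has r = 0; there are 5 such assignment(s).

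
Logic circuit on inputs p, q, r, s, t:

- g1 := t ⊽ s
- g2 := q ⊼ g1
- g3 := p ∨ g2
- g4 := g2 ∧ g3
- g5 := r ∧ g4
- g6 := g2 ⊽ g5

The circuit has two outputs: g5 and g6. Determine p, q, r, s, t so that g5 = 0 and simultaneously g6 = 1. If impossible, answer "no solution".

Check with p=1, q=1, r=0, s=0, t=0:
g1 = t ⊽ s = 0 ⊽ 0 = 1
g2 = q ⊼ g1 = 1 ⊼ 1 = 0
g3 = p ∨ g2 = 1 ∨ 0 = 1
g4 = g2 ∧ g3 = 0 ∧ 1 = 0
g5 = r ∧ g4 = 0 ∧ 0 = 0
g6 = g2 ⊽ g5 = 0 ⊽ 0 = 1
So g5 = 0 and g6 = 1.

p=1, q=1, r=0, s=0, t=0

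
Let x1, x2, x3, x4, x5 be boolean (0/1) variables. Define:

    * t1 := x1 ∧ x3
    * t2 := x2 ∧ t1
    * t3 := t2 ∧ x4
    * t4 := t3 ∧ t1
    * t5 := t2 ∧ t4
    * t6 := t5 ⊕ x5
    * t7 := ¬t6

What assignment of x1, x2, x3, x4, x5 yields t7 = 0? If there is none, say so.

Check with x1=1, x2=0, x3=1, x4=1, x5=1:
t1 = x1 ∧ x3 = 1 ∧ 1 = 1
t2 = x2 ∧ t1 = 0 ∧ 1 = 0
t3 = t2 ∧ x4 = 0 ∧ 1 = 0
t4 = t3 ∧ t1 = 0 ∧ 1 = 0
t5 = t2 ∧ t4 = 0 ∧ 0 = 0
t6 = t5 ⊕ x5 = 0 ⊕ 1 = 1
t7 = ¬t6 = ¬1 = 0
So t7 = 0 as required.

x1=1, x2=0, x3=1, x4=1, x5=1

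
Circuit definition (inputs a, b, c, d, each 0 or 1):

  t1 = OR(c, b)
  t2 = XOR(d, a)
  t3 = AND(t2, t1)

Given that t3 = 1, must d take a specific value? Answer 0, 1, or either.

Both values of d occur among assignments with t3 = 1:
  d=0: a=1, b=0, c=1, d=0
  d=1: a=0, b=0, c=1, d=1

either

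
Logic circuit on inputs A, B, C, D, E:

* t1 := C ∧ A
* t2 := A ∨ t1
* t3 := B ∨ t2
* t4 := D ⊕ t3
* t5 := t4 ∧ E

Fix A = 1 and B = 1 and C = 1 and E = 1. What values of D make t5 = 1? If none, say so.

t5 = t4 ∧ E must be 1, so both t4 = 1 and E = 1.
Check with A = 1 and B = 1 and C = 1 and E = 1 and D=0:
t1 = C ∧ A = 1 ∧ 1 = 1
t2 = A ∨ t1 = 1 ∨ 1 = 1
t3 = B ∨ t2 = 1 ∨ 1 = 1
t4 = D ⊕ t3 = 0 ⊕ 1 = 1
t5 = t4 ∧ E = 1 ∧ 1 = 1
So t5 = 1.

D=0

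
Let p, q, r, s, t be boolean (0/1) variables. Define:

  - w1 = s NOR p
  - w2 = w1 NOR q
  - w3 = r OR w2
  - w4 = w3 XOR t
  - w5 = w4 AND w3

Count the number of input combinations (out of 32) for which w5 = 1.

11

w5 = w4 AND w3 must be 1, so both w4 = 1 and w3 = 1.
Enumerating the 32 input combinations, 11 give w5 = 1 and 21 give w5 = 0.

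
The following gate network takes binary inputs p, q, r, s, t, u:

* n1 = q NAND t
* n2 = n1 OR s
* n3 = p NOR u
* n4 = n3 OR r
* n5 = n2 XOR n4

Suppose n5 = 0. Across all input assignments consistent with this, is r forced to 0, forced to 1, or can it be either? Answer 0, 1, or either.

either

Both values of r occur among assignments with n5 = 0:
  r=0: p=0, q=0, r=0, s=0, t=0, u=0
  r=1: p=0, q=0, r=1, s=0, t=0, u=0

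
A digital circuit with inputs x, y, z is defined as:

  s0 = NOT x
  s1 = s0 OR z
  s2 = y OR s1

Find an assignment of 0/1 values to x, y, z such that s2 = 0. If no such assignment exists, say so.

x=1, y=0, z=0

s2 = y OR s1 must be 0, so both y = 0 and s1 = 0.
s1 = s0 OR z must be 0, so both s0 = 0 and z = 0.
Check with x=1, y=0, z=0:
s0 = NOT x = NOT 1 = 0
s1 = s0 OR z = 0 OR 0 = 0
s2 = y OR s1 = 0 OR 0 = 0
So s2 = 0 as required.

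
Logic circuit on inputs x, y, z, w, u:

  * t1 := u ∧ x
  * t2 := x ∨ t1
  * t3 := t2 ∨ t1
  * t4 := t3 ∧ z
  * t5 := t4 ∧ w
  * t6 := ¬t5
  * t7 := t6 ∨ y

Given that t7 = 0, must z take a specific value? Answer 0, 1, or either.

t7 = t6 ∨ y must be 0, so both t6 = 0 and y = 0.
t6 = ¬t5 must be 0, so t5 = 1.
t5 = t4 ∧ w must be 1, so both t4 = 1 and w = 1.
Every assignment with t7 = 0 has z = 1; there are 2 such assignment(s).
  x=1, y=0, z=1, w=1, u=0
  x=1, y=0, z=1, w=1, u=1

1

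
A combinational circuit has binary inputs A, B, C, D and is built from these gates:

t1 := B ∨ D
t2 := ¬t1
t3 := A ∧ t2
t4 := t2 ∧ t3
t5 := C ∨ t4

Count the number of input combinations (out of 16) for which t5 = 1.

9

t5 = C ∨ t4 must be 1, so at least one of C, t4 is 1.
Enumerating the 16 input combinations, 9 give t5 = 1 and 7 give t5 = 0.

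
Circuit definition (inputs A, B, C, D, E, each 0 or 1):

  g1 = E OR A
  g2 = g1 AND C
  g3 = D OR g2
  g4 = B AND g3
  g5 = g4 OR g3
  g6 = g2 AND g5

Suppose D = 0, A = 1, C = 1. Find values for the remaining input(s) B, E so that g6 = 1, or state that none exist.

B=0, E=1

Check with D = 0, A = 1, C = 1 and B=0, E=1:
g1 = E OR A = 1 OR 1 = 1
g2 = g1 AND C = 1 AND 1 = 1
g3 = D OR g2 = 0 OR 1 = 1
g4 = B AND g3 = 0 AND 1 = 0
g5 = g4 OR g3 = 0 OR 1 = 1
g6 = g2 AND g5 = 1 AND 1 = 1
So g6 = 1.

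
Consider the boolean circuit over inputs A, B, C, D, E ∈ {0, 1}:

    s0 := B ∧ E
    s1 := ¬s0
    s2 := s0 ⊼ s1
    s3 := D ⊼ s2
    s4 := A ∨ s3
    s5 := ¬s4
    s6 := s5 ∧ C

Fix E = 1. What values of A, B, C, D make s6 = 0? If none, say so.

s6 = s5 ∧ C must be 0, so at least one of s5, C is 0.
Check with E = 1 and A=0, B=1, C=1, D=0:
s0 = B ∧ E = 1 ∧ 1 = 1
s1 = ¬s0 = ¬1 = 0
s2 = s0 ⊼ s1 = 1 ⊼ 0 = 1
s3 = D ⊼ s2 = 0 ⊼ 1 = 1
s4 = A ∨ s3 = 0 ∨ 1 = 1
s5 = ¬s4 = ¬1 = 0
s6 = s5 ∧ C = 0 ∧ 1 = 0
So s6 = 0.

A=0, B=1, C=1, D=0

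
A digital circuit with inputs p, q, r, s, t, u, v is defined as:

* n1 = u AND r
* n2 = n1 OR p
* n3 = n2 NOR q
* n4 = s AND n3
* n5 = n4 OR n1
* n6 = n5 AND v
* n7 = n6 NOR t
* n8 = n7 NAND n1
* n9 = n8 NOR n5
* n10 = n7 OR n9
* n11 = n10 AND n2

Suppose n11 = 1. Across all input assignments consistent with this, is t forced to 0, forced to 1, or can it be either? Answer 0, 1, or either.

n11 = n10 AND n2 must be 1, so both n10 = 1 and n2 = 1.
n10 = n7 OR n9 must be 1, so at least one of n7, n9 is 1.
Every assignment with n11 = 1 has t = 0; there are 32 such assignment(s).

0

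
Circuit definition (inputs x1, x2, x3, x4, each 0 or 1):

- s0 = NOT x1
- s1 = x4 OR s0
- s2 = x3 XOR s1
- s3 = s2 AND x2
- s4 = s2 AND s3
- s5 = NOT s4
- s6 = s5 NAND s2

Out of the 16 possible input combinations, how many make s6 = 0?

s6 = s5 NAND s2 must be 0, so both s5 = 1 and s2 = 1.
Satisfying assignments:
  x1=0, x2=0, x3=0, x4=0
  x1=0, x2=0, x3=0, x4=1
  x1=1, x2=0, x3=0, x4=1
  x1=1, x2=0, x3=1, x4=0

4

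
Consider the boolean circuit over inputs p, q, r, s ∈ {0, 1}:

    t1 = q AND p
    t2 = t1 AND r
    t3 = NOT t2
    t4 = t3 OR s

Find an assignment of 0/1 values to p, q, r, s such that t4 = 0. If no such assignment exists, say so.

p=1, q=1, r=1, s=0

t4 = t3 OR s must be 0, so both t3 = 0 and s = 0.
t3 = NOT t2 must be 0, so t2 = 1.
Check with p=1, q=1, r=1, s=0:
t1 = q AND p = 1 AND 1 = 1
t2 = t1 AND r = 1 AND 1 = 1
t3 = NOT t2 = NOT 1 = 0
t4 = t3 OR s = 0 OR 0 = 0
So t4 = 0 as required.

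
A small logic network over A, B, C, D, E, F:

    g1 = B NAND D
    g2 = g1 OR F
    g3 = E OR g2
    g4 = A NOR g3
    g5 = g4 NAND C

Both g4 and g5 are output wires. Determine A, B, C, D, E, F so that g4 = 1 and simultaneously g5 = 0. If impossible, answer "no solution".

Check with A=0, B=1, C=1, D=1, E=0, F=0:
g1 = B NAND D = 1 NAND 1 = 0
g2 = g1 OR F = 0 OR 0 = 0
g3 = E OR g2 = 0 OR 0 = 0
g4 = A NOR g3 = 0 NOR 0 = 1
g5 = g4 NAND C = 1 NAND 1 = 0
So g4 = 1 and g5 = 0.

A=0, B=1, C=1, D=1, E=0, F=0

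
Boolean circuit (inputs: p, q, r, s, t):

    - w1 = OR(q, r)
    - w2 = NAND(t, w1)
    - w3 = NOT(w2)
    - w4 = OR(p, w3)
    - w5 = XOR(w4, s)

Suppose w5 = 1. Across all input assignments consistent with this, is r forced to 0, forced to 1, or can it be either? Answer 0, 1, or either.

Both values of r occur among assignments with w5 = 1:
  r=0: p=0, q=0, r=0, s=1, t=0
  r=1: p=0, q=0, r=1, s=0, t=1

either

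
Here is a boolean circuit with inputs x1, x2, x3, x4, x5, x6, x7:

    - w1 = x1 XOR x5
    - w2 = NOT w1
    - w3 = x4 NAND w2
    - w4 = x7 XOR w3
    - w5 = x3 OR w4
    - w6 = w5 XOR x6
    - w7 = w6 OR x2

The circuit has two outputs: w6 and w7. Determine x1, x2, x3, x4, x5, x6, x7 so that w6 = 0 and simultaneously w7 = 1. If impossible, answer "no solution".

x1=1, x2=1, x3=1, x4=1, x5=1, x6=1, x7=1

Check with x1=1, x2=1, x3=1, x4=1, x5=1, x6=1, x7=1:
w1 = x1 XOR x5 = 1 XOR 1 = 0
w2 = NOT w1 = NOT 0 = 1
w3 = x4 NAND w2 = 1 NAND 1 = 0
w4 = x7 XOR w3 = 1 XOR 0 = 1
w5 = x3 OR w4 = 1 OR 1 = 1
w6 = w5 XOR x6 = 1 XOR 1 = 0
w7 = w6 OR x2 = 0 OR 1 = 1
So w6 = 0 and w7 = 1.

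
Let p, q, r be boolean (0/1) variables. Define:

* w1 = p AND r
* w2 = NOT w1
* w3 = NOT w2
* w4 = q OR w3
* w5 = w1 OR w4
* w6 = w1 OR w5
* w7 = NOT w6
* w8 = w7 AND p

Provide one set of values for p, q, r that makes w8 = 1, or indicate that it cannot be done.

w8 = w7 AND p must be 1, so both w7 = 1 and p = 1.
Check with p=1, q=0, r=0:
w1 = p AND r = 1 AND 0 = 0
w2 = NOT w1 = NOT 0 = 1
w3 = NOT w2 = NOT 1 = 0
w4 = q OR w3 = 0 OR 0 = 0
w5 = w1 OR w4 = 0 OR 0 = 0
w6 = w1 OR w5 = 0 OR 0 = 0
w7 = NOT w6 = NOT 0 = 1
w8 = w7 AND p = 1 AND 1 = 1
So w8 = 1 as required.

p=1, q=0, r=0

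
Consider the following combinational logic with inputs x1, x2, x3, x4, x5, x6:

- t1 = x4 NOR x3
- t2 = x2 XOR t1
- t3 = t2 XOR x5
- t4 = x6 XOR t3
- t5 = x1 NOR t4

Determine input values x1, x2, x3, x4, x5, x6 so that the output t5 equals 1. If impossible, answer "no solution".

x1=0, x2=0, x3=0, x4=0, x5=0, x6=1

t5 = x1 NOR t4 must be 1, so both x1 = 0 and t4 = 0.
t4 = x6 XOR t3 must be 0, so x6 and t3 are equal.
Check with x1=0, x2=0, x3=0, x4=0, x5=0, x6=1:
t1 = x4 NOR x3 = 0 NOR 0 = 1
t2 = x2 XOR t1 = 0 XOR 1 = 1
t3 = t2 XOR x5 = 1 XOR 0 = 1
t4 = x6 XOR t3 = 1 XOR 1 = 0
t5 = x1 NOR t4 = 0 NOR 0 = 1
So t5 = 1 as required.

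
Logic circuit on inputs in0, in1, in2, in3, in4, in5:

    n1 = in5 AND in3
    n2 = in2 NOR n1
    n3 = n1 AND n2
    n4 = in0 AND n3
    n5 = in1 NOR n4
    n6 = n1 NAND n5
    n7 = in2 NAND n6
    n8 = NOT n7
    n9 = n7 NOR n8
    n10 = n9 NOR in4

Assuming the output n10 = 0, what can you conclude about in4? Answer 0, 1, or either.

1

n10 = n9 NOR in4 must be 0, so at least one of n9, in4 is 1.
Every assignment with n10 = 0 has in4 = 1; there are 32 such assignment(s).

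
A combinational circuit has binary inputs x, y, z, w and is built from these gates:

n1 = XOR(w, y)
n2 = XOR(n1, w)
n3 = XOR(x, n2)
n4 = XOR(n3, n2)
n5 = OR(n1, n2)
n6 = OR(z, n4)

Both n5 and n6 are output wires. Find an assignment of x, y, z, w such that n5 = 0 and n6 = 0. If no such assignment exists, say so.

x=0, y=0, z=0, w=0

Check with x=0, y=0, z=0, w=0:
n1 = XOR(w, y) = XOR(0, 0) = 0
n2 = XOR(n1, w) = XOR(0, 0) = 0
n3 = XOR(x, n2) = XOR(0, 0) = 0
n4 = XOR(n3, n2) = XOR(0, 0) = 0
n5 = OR(n1, n2) = OR(0, 0) = 0
n6 = OR(z, n4) = OR(0, 0) = 0
So n5 = 0 and n6 = 0.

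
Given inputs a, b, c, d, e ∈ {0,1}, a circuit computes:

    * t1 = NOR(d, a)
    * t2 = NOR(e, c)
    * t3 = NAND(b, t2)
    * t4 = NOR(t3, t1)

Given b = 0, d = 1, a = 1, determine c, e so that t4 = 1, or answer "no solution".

no solution exists

With b = 0, d = 1, a = 1 fixed, none of the 4 settings of c, e give t4 = 1.
For example, with c=1, e=1:
t1 = NOR(d, a) = NOR(1, 1) = 0
t2 = NOR(e, c) = NOR(1, 1) = 0
t3 = NAND(b, t2) = NAND(0, 0) = 1
t4 = NOR(t3, t1) = NOR(1, 0) = 0
giving t4 = 0 ≠ 1.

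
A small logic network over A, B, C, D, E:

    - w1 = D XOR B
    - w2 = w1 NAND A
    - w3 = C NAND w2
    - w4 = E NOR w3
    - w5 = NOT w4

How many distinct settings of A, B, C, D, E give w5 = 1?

26

w5 = NOT w4 must be 1, so w4 = 0.
w4 = E NOR w3 must be 0, so at least one of E, w3 is 1.
Enumerating the 32 input combinations, 26 give w5 = 1 and 6 give w5 = 0.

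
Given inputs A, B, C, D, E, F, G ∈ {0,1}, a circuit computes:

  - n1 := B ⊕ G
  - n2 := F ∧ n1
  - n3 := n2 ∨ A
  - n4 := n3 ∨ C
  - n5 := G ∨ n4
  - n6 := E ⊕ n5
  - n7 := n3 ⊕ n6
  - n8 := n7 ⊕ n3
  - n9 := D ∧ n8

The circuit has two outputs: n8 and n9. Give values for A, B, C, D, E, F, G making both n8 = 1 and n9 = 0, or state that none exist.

A=0, B=0, C=1, D=0, E=0, F=0, G=1

Check with A=0, B=0, C=1, D=0, E=0, F=0, G=1:
n1 = B ⊕ G = 0 ⊕ 1 = 1
n2 = F ∧ n1 = 0 ∧ 1 = 0
n3 = n2 ∨ A = 0 ∨ 0 = 0
n4 = n3 ∨ C = 0 ∨ 1 = 1
n5 = G ∨ n4 = 1 ∨ 1 = 1
n6 = E ⊕ n5 = 0 ⊕ 1 = 1
n7 = n3 ⊕ n6 = 0 ⊕ 1 = 1
n8 = n7 ⊕ n3 = 1 ⊕ 0 = 1
n9 = D ∧ n8 = 0 ∧ 1 = 0
So n8 = 1 and n9 = 0.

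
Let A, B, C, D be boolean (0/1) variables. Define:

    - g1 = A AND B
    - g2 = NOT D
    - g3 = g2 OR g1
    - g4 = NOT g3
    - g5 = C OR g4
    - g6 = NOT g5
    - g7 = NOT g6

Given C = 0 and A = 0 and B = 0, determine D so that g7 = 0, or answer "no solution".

g7 = NOT g6 must be 0, so g6 = 1.
g6 = NOT g5 must be 1, so g5 = 0.
Check with C = 0 and A = 0 and B = 0 and D=0:
g1 = A AND B = 0 AND 0 = 0
g2 = NOT D = NOT 0 = 1
g3 = g2 OR g1 = 1 OR 0 = 1
g4 = NOT g3 = NOT 1 = 0
g5 = C OR g4 = 0 OR 0 = 0
g6 = NOT g5 = NOT 0 = 1
g7 = NOT g6 = NOT 1 = 0
So g7 = 0.

D=0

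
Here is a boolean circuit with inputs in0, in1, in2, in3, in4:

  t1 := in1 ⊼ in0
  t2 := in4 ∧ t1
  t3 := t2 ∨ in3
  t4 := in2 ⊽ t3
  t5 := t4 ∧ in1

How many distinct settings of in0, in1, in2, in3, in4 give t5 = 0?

t5 = t4 ∧ in1 must be 0, so at least one of t4, in1 is 0.
Enumerating the 32 input combinations, 29 give t5 = 0 and 3 give t5 = 1.

29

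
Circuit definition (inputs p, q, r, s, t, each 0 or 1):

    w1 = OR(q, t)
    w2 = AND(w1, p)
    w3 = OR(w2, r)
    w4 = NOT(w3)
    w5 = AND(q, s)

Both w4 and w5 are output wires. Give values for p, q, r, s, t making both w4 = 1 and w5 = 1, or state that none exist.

p=0, q=1, r=0, s=1, t=0

Check with p=0, q=1, r=0, s=1, t=0:
w1 = OR(q, t) = OR(1, 0) = 1
w2 = AND(w1, p) = AND(1, 0) = 0
w3 = OR(w2, r) = OR(0, 0) = 0
w4 = NOT(w3) = NOT 0 = 1
w5 = AND(q, s) = AND(1, 1) = 1
So w4 = 1 and w5 = 1.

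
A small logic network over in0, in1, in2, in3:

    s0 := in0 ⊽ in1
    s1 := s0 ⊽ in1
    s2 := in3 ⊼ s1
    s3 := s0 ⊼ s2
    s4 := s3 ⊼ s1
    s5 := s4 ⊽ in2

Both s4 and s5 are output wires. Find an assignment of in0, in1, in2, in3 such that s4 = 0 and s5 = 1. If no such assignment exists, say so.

in0=1, in1=0, in2=0, in3=0

Check with in0=1, in1=0, in2=0, in3=0:
s0 = in0 ⊽ in1 = 1 ⊽ 0 = 0
s1 = s0 ⊽ in1 = 0 ⊽ 0 = 1
s2 = in3 ⊼ s1 = 0 ⊼ 1 = 1
s3 = s0 ⊼ s2 = 0 ⊼ 1 = 1
s4 = s3 ⊼ s1 = 1 ⊼ 1 = 0
s5 = s4 ⊽ in2 = 0 ⊽ 0 = 1
So s4 = 0 and s5 = 1.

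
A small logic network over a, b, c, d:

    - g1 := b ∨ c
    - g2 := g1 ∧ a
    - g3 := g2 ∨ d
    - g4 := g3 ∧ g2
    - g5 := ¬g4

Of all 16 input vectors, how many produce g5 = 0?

g5 = ¬g4 must be 0, so g4 = 1.
Satisfying assignments:
  a=1, b=0, c=1, d=0
  a=1, b=0, c=1, d=1
  a=1, b=1, c=0, d=0
  a=1, b=1, c=0, d=1
  a=1, b=1, c=1, d=0
  a=1, b=1, c=1, d=1

6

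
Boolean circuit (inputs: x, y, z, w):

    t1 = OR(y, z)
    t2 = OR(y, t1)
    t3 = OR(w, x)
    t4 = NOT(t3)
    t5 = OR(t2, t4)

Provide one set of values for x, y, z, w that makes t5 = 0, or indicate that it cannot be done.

x=1 y=0 z=0 w=1

t5 = OR(t2, t4) must be 0, so both t2 = 0 and t4 = 0.
t2 = OR(y, t1) must be 0, so both y = 0 and t1 = 0.
t4 = NOT(t3) must be 0, so t3 = 1.
Check with x=1 y=0 z=0 w=1:
t1 = OR(y, z) = OR(0, 0) = 0
t2 = OR(y, t1) = OR(0, 0) = 0
t3 = OR(w, x) = OR(1, 1) = 1
t4 = NOT(t3) = NOT 1 = 0
t5 = OR(t2, t4) = OR(0, 0) = 0
So t5 = 0 as required.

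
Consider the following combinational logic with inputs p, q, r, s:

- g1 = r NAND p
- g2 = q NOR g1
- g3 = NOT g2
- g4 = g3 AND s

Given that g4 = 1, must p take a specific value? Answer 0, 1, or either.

either

Both values of p occur among assignments with g4 = 1:
  p=0: p=0, q=0, r=0, s=1
  p=1: p=1, q=0, r=0, s=1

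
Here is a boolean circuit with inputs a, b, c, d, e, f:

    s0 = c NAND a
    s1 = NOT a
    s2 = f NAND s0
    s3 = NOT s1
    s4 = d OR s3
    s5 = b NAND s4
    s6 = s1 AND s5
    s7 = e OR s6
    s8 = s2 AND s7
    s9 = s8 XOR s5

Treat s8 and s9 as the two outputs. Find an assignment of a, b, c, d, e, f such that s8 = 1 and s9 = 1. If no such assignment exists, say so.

Check with a=1 b=1 c=0 d=0 e=1 f=0:
s0 = c NAND a = 0 NAND 1 = 1
s1 = NOT a = NOT 1 = 0
s2 = f NAND s0 = 0 NAND 1 = 1
s3 = NOT s1 = NOT 0 = 1
s4 = d OR s3 = 0 OR 1 = 1
s5 = b NAND s4 = 1 NAND 1 = 0
s6 = s1 AND s5 = 0 AND 0 = 0
s7 = e OR s6 = 1 OR 0 = 1
s8 = s2 AND s7 = 1 AND 1 = 1
s9 = s8 XOR s5 = 1 XOR 0 = 1
So s8 = 1 and s9 = 1.

a=1 b=1 c=0 d=0 e=1 f=0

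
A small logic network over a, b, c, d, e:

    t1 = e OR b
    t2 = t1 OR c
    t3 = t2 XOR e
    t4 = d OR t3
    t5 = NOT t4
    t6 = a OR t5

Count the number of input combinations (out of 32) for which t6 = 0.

11

t6 = a OR t5 must be 0, so both a = 0 and t5 = 0.
t5 = NOT t4 must be 0, so t4 = 1.
Enumerating the 32 input combinations, 11 give t6 = 0 and 21 give t6 = 1.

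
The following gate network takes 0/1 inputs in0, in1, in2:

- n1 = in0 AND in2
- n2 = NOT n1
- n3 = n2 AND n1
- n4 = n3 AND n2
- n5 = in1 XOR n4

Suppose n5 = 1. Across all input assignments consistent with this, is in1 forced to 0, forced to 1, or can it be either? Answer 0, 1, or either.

n5 = in1 XOR n4 must be 1, so in1 and n4 differ.
Every assignment with n5 = 1 has in1 = 1; there are 4 such assignment(s).
  in0=0, in1=1, in2=0
  in0=0, in1=1, in2=1
  in0=1, in1=1, in2=0
  in0=1, in1=1, in2=1

1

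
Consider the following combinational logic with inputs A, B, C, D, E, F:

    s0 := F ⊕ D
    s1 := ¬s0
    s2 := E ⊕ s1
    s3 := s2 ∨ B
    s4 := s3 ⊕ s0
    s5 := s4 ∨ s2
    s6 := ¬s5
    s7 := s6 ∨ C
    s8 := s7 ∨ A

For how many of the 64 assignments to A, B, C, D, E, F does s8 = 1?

s8 = s7 ∨ A must be 1, so at least one of s7, A is 1.
Enumerating the 64 input combinations, 52 give s8 = 1 and 12 give s8 = 0.

52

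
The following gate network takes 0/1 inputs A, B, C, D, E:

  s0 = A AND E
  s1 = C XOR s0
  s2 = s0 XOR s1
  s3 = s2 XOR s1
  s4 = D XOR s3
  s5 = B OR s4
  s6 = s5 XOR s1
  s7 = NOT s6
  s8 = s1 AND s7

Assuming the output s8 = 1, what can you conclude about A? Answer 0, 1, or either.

either

Both values of A occur among assignments with s8 = 1:
  A=0: A=0, B=0, C=1, D=1, E=0
  A=1: A=1, B=0, C=0, D=0, E=1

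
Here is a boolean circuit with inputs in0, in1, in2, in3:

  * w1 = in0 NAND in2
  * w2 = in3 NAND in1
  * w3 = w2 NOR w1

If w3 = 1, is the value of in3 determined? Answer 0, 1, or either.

w3 = w2 NOR w1 must be 1, so both w2 = 0 and w1 = 0.
Every assignment with w3 = 1 has in3 = 1; there are 1 such assignment(s).
  in0=1, in1=1, in2=1, in3=1

1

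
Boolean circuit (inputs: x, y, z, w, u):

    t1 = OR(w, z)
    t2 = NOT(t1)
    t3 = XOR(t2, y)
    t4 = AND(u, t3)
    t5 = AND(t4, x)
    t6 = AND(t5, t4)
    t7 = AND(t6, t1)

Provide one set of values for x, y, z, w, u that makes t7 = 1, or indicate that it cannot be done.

x=1, y=1, z=1, w=0, u=1

t7 = AND(t6, t1) must be 1, so both t6 = 1 and t1 = 1.
t6 = AND(t5, t4) must be 1, so both t5 = 1 and t4 = 1.
Check with x=1, y=1, z=1, w=0, u=1:
t1 = OR(w, z) = OR(0, 1) = 1
t2 = NOT(t1) = NOT 1 = 0
t3 = XOR(t2, y) = XOR(0, 1) = 1
t4 = AND(u, t3) = AND(1, 1) = 1
t5 = AND(t4, x) = AND(1, 1) = 1
t6 = AND(t5, t4) = AND(1, 1) = 1
t7 = AND(t6, t1) = AND(1, 1) = 1
So t7 = 1 as required.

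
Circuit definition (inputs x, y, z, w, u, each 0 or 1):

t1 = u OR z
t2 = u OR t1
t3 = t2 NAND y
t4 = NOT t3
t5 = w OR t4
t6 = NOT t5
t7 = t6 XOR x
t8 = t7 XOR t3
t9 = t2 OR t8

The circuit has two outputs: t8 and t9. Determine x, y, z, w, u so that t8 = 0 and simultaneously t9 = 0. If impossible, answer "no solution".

x=0, y=1, z=0, w=0, u=0

Check with x=0, y=1, z=0, w=0, u=0:
t1 = u OR z = 0 OR 0 = 0
t2 = u OR t1 = 0 OR 0 = 0
t3 = t2 NAND y = 0 NAND 1 = 1
t4 = NOT t3 = NOT 1 = 0
t5 = w OR t4 = 0 OR 0 = 0
t6 = NOT t5 = NOT 0 = 1
t7 = t6 XOR x = 1 XOR 0 = 1
t8 = t7 XOR t3 = 1 XOR 1 = 0
t9 = t2 OR t8 = 0 OR 0 = 0
So t8 = 0 and t9 = 0.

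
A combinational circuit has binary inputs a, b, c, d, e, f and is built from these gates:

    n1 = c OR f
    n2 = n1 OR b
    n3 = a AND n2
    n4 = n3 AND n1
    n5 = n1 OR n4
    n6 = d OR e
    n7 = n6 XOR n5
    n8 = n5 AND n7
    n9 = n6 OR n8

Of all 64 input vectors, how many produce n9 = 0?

4

n9 = n6 OR n8 must be 0, so both n6 = 0 and n8 = 0.
n6 = d OR e must be 0, so both d = 0 and e = 0.
Satisfying assignments:
  a=0, b=0, c=0, d=0, e=0, f=0
  a=0, b=1, c=0, d=0, e=0, f=0
  a=1, b=0, c=0, d=0, e=0, f=0
  a=1, b=1, c=0, d=0, e=0, f=0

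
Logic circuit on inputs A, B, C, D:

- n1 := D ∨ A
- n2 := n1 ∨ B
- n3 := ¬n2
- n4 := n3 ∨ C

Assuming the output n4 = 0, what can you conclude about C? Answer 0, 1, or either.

0

n4 = n3 ∨ C must be 0, so both n3 = 0 and C = 0.
Every assignment with n4 = 0 has C = 0; there are 7 such assignment(s).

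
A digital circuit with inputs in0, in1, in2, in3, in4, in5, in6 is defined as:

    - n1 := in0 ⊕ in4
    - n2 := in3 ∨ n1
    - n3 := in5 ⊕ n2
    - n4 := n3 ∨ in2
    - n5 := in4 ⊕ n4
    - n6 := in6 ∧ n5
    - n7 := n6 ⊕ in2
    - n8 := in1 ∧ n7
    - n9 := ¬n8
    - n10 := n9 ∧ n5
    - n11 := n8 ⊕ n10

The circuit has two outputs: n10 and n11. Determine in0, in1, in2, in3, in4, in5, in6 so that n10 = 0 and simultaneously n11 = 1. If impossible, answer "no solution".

Check with in0=1, in1=1, in2=1, in3=1, in4=1, in5=0, in6=0:
n1 = in0 ⊕ in4 = 1 ⊕ 1 = 0
n2 = in3 ∨ n1 = 1 ∨ 0 = 1
n3 = in5 ⊕ n2 = 0 ⊕ 1 = 1
n4 = n3 ∨ in2 = 1 ∨ 1 = 1
n5 = in4 ⊕ n4 = 1 ⊕ 1 = 0
n6 = in6 ∧ n5 = 0 ∧ 0 = 0
n7 = n6 ⊕ in2 = 0 ⊕ 1 = 1
n8 = in1 ∧ n7 = 1 ∧ 1 = 1
n9 = ¬n8 = ¬1 = 0
n10 = n9 ∧ n5 = 0 ∧ 0 = 0
n11 = n8 ⊕ n10 = 1 ⊕ 0 = 1
So n10 = 0 and n11 = 1.

in0=1, in1=1, in2=1, in3=1, in4=1, in5=0, in6=0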